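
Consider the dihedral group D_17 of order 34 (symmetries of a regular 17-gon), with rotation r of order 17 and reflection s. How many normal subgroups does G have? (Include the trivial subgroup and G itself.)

G has 20 subgroups. Checking conjugation-invariance by order — order 1: 1/1 normal; order 2: 0/17 normal; order 17: 1/1 normal; order 34: 1/1 normal.
Total normal subgroups: 3.

3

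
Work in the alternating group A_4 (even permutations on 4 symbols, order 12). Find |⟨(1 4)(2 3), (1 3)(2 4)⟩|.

|⟨(1 4)(2 3)⟩| = 2 and |⟨(1 3)(2 4)⟩| = 2, so |H| is a multiple of lcm(2, 2) = 2 and divides |G| = 12.
Closing under the operation: H = {e, (1 2)(3 4), (1 3)(2 4), (1 4)(2 3)}, so |H| = 4.

4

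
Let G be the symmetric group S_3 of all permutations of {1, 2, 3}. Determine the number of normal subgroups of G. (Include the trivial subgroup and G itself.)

3

G has 6 subgroups. Checking conjugation-invariance by order — order 1: 1/1 normal; order 2: 0/3 normal; order 3: 1/1 normal; order 6: 1/1 normal.
Total normal subgroups: 3.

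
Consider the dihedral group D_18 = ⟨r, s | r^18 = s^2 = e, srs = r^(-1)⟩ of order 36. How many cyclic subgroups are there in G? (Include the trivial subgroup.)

24

Each element a generates a cyclic subgroup ⟨a⟩; distinct elements may generate the same one (a cyclic group of order d has φ(d) generators).
Cyclic subgroups by order — order 1: 1; order 2: 19; order 3: 1; order 6: 1; order 9: 1; order 18: 1.
Total: 24.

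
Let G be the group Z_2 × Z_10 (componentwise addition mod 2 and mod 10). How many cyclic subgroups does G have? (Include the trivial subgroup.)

Each element a generates a cyclic subgroup ⟨a⟩; distinct elements may generate the same one (a cyclic group of order d has φ(d) generators).
Cyclic subgroups by order — order 1: 1; order 2: 3; order 5: 1; order 10: 3.
Total: 8.

8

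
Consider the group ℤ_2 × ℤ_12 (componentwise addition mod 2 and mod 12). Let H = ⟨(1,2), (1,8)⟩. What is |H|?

12

|⟨(1,2)⟩| = 6 and |⟨(1,8)⟩| = 6, so |H| is a multiple of lcm(6, 6) = 6 and divides |G| = 24.
Closing under the operation: H = {(0,0), (0,2), (0,4), (0,6), (0,8), (0,10), (1,0), (1,2), (1,4), (1,6), (1,8), (1,10)}, so |H| = 12.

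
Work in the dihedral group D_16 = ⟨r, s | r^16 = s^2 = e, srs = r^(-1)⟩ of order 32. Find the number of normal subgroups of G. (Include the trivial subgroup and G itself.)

8

G has 36 subgroups. Checking conjugation-invariance by order — order 1: 1/1 normal; order 2: 1/17 normal; order 4: 1/9 normal; order 8: 1/5 normal; order 16: 3/3 normal; order 32: 1/1 normal.
Total normal subgroups: 8.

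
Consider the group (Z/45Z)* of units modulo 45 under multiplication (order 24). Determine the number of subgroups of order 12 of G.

3

|G| = 24 and 12 | 24, so subgroups of order 12 are possible by Lagrange.
The subgroups of order 12 are: {1, 4, 11, 14, 16, 19, 26, 29, 31, 34, 41, 44}; {1, 4, 7, 13, 16, 19, 22, 28, 31, 34, 37, 43}; {1, 2, 4, 8, 16, 17, 19, 23, 31, 32, 34, 38}.
So G has 3 subgroups of order 12.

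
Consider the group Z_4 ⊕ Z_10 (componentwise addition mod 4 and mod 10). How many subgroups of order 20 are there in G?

|G| = 40 and 20 | 40, so subgroups of order 20 are possible by Lagrange.
The subgroups of order 20 are: {(0,0), (0,1), (0,2), (0,3), (0,4), (0,5), (0,6), (0,7), (0,8), (0,9), (2,0), (2,1), (2,2), (2,3), (2,4), (2,5), (2,6), (2,7), (2,8), (2,9)}; {(0,0), (0,2), (0,4), (0,6), (0,8), (1,0), (1,2), (1,4), (1,6), (1,8), (2,0), (2,2), (2,4), (2,6), (2,8), (3,0), (3,2), (3,4), (3,6), (3,8)}; {(0,0), (0,2), (0,4), (0,6), (0,8), (1,1), (1,3), (1,5), (1,7), (1,9), (2,0), (2,2), (2,4), (2,6), (2,8), (3,1), (3,3), (3,5), (3,7), (3,9)}.
So G has 3 subgroups of order 20.

3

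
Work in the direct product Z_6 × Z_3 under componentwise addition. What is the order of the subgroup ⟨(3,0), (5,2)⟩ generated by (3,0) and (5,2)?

6

|⟨(3,0)⟩| = 2 and |⟨(5,2)⟩| = 6, so |H| is a multiple of lcm(2, 6) = 6 and divides |G| = 18.
Closing under the operation: H = {(0,0), (1,1), (2,2), (3,0), (4,1), (5,2)}, so |H| = 6.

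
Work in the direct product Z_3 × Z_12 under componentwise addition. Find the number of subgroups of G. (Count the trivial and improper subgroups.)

18

|G| = 36, so by Lagrange every subgroup order divides 36. Divisors: 1, 2, 3, 4, 6, 9, 12, 18, 36.
Subgroups by order — order 1: 1; order 2: 1; order 3: 4; order 4: 1; order 6: 4; order 9: 1; order 12: 4; order 18: 1; order 36: 1.
Total: 1 + 1 + 4 + 1 + 4 + 1 + 4 + 1 + 1 = 18.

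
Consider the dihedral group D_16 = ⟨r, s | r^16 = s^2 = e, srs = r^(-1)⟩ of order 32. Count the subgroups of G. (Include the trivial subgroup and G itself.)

|G| = 32, so by Lagrange every subgroup order divides 32. Divisors: 1, 2, 4, 8, 16, 32.
Subgroups by order — order 1: 1; order 2: 17; order 4: 9; order 8: 5; order 16: 3; order 32: 1.
Total: 1 + 17 + 9 + 5 + 3 + 1 = 36.

36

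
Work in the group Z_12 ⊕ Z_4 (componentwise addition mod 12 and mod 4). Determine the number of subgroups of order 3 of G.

1

|G| = 48 and 3 | 48, so subgroups of order 3 are possible by Lagrange.
The subgroups of order 3 are: {(0,0), (4,0), (8,0)}.
So G has 1 subgroup of order 3.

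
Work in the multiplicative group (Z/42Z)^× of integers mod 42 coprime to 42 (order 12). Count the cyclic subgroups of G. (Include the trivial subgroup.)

Group the elements of G by the cyclic subgroup they generate; each cyclic subgroup of order d accounts for φ(d) elements.
Cyclic subgroups by order — order 1: 1; order 2: 3; order 3: 1; order 6: 3.
Total: 8.

8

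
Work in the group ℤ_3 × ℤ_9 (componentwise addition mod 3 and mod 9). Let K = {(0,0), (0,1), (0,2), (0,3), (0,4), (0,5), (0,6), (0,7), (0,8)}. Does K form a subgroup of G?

Yes

|K| = 9 divides |G| = 27, consistent with Lagrange.
K contains the identity, every element's inverse is in K, and K is closed under +: it is a subgroup.
In fact K = ⟨(0,1)⟩.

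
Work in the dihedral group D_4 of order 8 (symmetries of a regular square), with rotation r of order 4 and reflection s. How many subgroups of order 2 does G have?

|G| = 8 and 2 | 8, so subgroups of order 2 are possible by Lagrange.
The subgroups of order 2 are: {e, r^2}; {e, r^2s}; {e, r^3s}; {e, rs}; … (5 in all).
So G has 5 subgroups of order 2.

5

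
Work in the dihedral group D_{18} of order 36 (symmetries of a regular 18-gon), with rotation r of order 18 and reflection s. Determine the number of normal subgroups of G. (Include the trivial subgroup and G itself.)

G has 45 subgroups. Checking conjugation-invariance by order — order 1: 1/1 normal; order 2: 1/19 normal; order 3: 1/1 normal; order 4: 0/9 normal; order 6: 1/7 normal; order 9: 1/1 normal; order 12: 0/3 normal; order 18: 3/3 normal; order 36: 1/1 normal.
Total normal subgroups: 9.

9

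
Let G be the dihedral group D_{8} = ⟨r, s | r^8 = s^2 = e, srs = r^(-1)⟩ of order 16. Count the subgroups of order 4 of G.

5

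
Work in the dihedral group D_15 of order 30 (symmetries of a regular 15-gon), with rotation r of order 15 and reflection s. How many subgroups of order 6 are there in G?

|G| = 30 and 6 | 30, so subgroups of order 6 are possible by Lagrange.
The subgroups of order 6 are: {e, r^5, r^10, s, r^5s, r^10s}; {e, r^5, r^10, rs, r^6s, r^11s}; {e, r^5, r^10, r^2s, r^7s, r^12s}; {e, r^5, r^10, r^3s, r^8s, r^13s}; … (5 in all).
So G has 5 subgroups of order 6.

5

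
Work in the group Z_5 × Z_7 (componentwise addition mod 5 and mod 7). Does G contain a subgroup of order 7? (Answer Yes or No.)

7 | 35. A subgroup of order 7 is {(0,0), (0,1), (0,2), (0,3), (0,4), (0,5), (0,6)}.

Yes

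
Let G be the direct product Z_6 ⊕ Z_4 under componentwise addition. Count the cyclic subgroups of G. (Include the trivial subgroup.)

12

A cyclic subgroup of order d is generated by each of its φ(d) elements of order d, so the cyclic subgroups of order d number (#elements of order d)/φ(d).
Cyclic subgroups by order — order 1: 1; order 2: 3; order 3: 1; order 4: 2; order 6: 3; order 12: 2.
Total: 12.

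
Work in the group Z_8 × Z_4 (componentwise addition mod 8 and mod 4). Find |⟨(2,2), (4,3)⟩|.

|⟨(2,2)⟩| = 4 and |⟨(4,3)⟩| = 4, so |H| is a multiple of lcm(4, 4) = 4 and divides |G| = 32.
Closing under the operation: H = {(0,0), (0,1), (0,2), (0,3), (2,0), (2,1), (2,2), (2,3), (4,0), (4,1), (4,2), (4,3), (6,0), (6,1), (6,2), (6,3)}, so |H| = 16.

16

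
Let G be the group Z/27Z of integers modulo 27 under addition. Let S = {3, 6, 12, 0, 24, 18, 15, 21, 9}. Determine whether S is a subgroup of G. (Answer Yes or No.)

|S| = 9 divides |G| = 27, consistent with Lagrange.
S contains the identity, every element's inverse is in S, and S is closed under +: it is a subgroup.
In fact S = ⟨3⟩.

Yes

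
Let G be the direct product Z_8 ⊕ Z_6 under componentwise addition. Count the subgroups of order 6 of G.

|G| = 48 and 6 | 48, so subgroups of order 6 are possible by Lagrange.
The subgroups of order 6 are: {(0,0), (0,1), (0,2), (0,3), (0,4), (0,5)}; {(0,0), (0,2), (0,4), (4,0), (4,2), (4,4)}; {(0,0), (0,2), (0,4), (4,1), (4,3), (4,5)}.
So G has 3 subgroups of order 6.

3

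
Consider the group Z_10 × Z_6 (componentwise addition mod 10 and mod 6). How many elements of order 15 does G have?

8

An element (a,b) has order lcm(ord(a), ord(b)); count pairs with lcm equal to 15.
Enumerating gives 8 such elements.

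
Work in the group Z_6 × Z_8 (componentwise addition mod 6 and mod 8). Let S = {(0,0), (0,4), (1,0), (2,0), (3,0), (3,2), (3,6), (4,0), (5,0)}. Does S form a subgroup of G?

No

|S| = 9 does not divide |G| = 48, so by Lagrange S is not a subgroup.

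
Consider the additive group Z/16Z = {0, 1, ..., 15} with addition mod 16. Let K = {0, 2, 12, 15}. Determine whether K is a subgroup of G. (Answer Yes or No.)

2 ∈ K but its inverse 14 ∉ K, so K is not a subgroup.

No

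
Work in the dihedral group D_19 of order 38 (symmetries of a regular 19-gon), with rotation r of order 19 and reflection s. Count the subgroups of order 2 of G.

|G| = 38 and 2 | 38, so subgroups of order 2 are possible by Lagrange.
The subgroups of order 2 are: {e, r^10s}; {e, r^11s}; {e, r^12s}; {e, r^13s}; … (19 in all).
So G has 19 subgroups of order 2.

19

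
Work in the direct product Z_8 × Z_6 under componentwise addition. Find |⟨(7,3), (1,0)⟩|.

16

|⟨(7,3)⟩| = 8 and |⟨(1,0)⟩| = 8, so |H| is a multiple of lcm(8, 8) = 8 and divides |G| = 48.
Closing under the operation: H = {(0,0), (0,3), (1,0), (1,3), (2,0), (2,3), (3,0), (3,3), (4,0), (4,3), (5,0), (5,3), (6,0), (6,3), (7,0), (7,3)}, so |H| = 16.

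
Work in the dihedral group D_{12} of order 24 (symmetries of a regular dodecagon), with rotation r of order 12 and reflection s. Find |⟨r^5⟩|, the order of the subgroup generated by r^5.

12

Computing powers of r^5: the smallest k with (r^5)^k = e is k = 12.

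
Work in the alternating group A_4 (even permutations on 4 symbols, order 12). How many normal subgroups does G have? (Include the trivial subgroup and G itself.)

3

G has 10 subgroups. Checking conjugation-invariance by order — order 1: 1/1 normal; order 2: 0/3 normal; order 3: 0/4 normal; order 4: 1/1 normal; order 12: 1/1 normal.
Total normal subgroups: 3.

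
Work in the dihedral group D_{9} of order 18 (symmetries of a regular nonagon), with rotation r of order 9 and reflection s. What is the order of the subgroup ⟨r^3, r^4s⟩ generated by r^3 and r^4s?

|⟨r^3⟩| = 3 and |⟨r^4s⟩| = 2, so |H| is a multiple of lcm(3, 2) = 6 and divides |G| = 18.
Closing under the operation: H = {e, r^3, r^6, rs, r^4s, r^7s}, so |H| = 6.

6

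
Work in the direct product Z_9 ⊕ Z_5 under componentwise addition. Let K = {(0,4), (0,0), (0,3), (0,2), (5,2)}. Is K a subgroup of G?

No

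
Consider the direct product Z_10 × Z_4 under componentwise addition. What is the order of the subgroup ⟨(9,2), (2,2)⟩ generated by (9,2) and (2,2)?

20

|⟨(9,2)⟩| = 10 and |⟨(2,2)⟩| = 10, so |H| is a multiple of lcm(10, 10) = 10 and divides |G| = 40.
Closing under the operation: H = {(0,0), (0,2), (1,0), (1,2), (2,0), (2,2), (3,0), (3,2), (4,0), (4,2), (5,0), (5,2), (6,0), (6,2), (7,0), (7,2), (8,0), (8,2), (9,0), (9,2)}, so |H| = 20.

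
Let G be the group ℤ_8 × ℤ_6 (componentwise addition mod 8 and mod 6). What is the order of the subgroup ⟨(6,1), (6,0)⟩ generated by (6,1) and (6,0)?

24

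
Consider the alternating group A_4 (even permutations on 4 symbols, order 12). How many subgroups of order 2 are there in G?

3

|G| = 12 and 2 | 12, so subgroups of order 2 are possible by Lagrange.
The subgroups of order 2 are: {e, (1 2)(3 4)}; {e, (1 3)(2 4)}; {e, (1 4)(2 3)}.
So G has 3 subgroups of order 2.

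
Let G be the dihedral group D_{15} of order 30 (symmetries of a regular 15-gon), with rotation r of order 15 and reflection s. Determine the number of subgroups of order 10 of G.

|G| = 30 and 10 | 30, so subgroups of order 10 are possible by Lagrange.
The subgroups of order 10 are: {e, r^3, r^6, r^9, r^12, rs, r^4s, r^7s, r^10s, r^13s}; {e, r^3, r^6, r^9, r^12, r^2s, r^5s, r^8s, r^11s, r^14s}; {e, r^3, r^6, r^9, r^12, s, r^3s, r^6s, r^9s, r^12s}.
So G has 3 subgroups of order 10.

3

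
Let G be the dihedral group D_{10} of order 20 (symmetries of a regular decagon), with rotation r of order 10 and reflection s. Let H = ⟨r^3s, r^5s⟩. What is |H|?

|⟨r^3s⟩| = 2 and |⟨r^5s⟩| = 2, so |H| is a multiple of lcm(2, 2) = 2 and divides |G| = 20.
Closing under the operation: H = {e, r^2, r^4, r^6, r^8, rs, r^3s, r^5s, r^7s, r^9s}, so |H| = 10.

10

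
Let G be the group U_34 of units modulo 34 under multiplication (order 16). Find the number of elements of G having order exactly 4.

2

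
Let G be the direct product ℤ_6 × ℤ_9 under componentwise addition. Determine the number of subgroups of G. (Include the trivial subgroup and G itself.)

20

|G| = 54, so by Lagrange every subgroup order divides 54. Divisors: 1, 2, 3, 6, 9, 18, 27, 54.
Subgroups by order — order 1: 1; order 2: 1; order 3: 4; order 6: 4; order 9: 4; order 18: 4; order 27: 1; order 54: 1.
Total: 1 + 1 + 4 + 4 + 4 + 4 + 1 + 1 = 20.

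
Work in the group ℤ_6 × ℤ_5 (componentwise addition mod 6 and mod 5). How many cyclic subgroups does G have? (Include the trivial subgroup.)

8

Each element a generates a cyclic subgroup ⟨a⟩; distinct elements may generate the same one (a cyclic group of order d has φ(d) generators).
Cyclic subgroups by order — order 1: 1; order 2: 1; order 3: 1; order 5: 1; order 6: 1; order 10: 1; order 15: 1; order 30: 1.
Total: 8.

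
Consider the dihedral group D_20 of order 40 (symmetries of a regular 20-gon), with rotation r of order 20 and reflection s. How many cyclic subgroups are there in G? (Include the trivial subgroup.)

26

A cyclic subgroup of order d is generated by each of its φ(d) elements of order d, so the cyclic subgroups of order d number (#elements of order d)/φ(d).
Cyclic subgroups by order — order 1: 1; order 2: 21; order 4: 1; order 5: 1; order 10: 1; order 20: 1.
Total: 26.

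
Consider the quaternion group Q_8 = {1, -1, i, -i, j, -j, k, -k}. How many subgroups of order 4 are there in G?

|G| = 8 and 4 | 8, so subgroups of order 4 are possible by Lagrange.
The subgroups of order 4 are: {1, -1, i, -i}; {1, -1, j, -j}; {1, -1, k, -k}.
So G has 3 subgroups of order 4.

3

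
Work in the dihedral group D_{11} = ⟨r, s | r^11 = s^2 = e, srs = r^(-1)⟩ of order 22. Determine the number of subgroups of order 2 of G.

|G| = 22 and 2 | 22, so subgroups of order 2 are possible by Lagrange.
The subgroups of order 2 are: {e, r^10s}; {e, r^2s}; {e, r^3s}; {e, r^4s}; … (11 in all).
So G has 11 subgroups of order 2.

11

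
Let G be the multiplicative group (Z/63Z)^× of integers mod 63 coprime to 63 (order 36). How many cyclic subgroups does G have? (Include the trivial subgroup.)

20

A cyclic subgroup of order d is generated by each of its φ(d) elements of order d, so the cyclic subgroups of order d number (#elements of order d)/φ(d).
Cyclic subgroups by order — order 1: 1; order 2: 3; order 3: 4; order 6: 12.
Total: 20.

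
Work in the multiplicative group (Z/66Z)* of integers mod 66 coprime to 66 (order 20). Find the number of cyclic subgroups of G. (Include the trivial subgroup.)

Group the elements of G by the cyclic subgroup they generate; each cyclic subgroup of order d accounts for φ(d) elements.
Cyclic subgroups by order — order 1: 1; order 2: 3; order 5: 1; order 10: 3.
Total: 8.

8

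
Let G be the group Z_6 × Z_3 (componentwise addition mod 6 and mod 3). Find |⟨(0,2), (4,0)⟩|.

|⟨(0,2)⟩| = 3 and |⟨(4,0)⟩| = 3, so |H| is a multiple of lcm(3, 3) = 3 and divides |G| = 18.
Closing under the operation: H = {(0,0), (0,1), (0,2), (2,0), (2,1), (2,2), (4,0), (4,1), (4,2)}, so |H| = 9.

9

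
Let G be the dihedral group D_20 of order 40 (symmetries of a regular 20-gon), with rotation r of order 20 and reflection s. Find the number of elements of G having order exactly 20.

The elements of order 20 are: r, r^3, r^7, r^9, r^11, r^13, r^17, r^19.
That's 8.

8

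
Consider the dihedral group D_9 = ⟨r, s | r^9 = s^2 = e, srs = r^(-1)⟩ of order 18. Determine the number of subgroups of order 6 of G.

3

|G| = 18 and 6 | 18, so subgroups of order 6 are possible by Lagrange.
The subgroups of order 6 are: {e, r^3, r^6, r^2s, r^5s, r^8s}; {e, r^3, r^6, s, r^3s, r^6s}; {e, r^3, r^6, rs, r^4s, r^7s}.
So G has 3 subgroups of order 6.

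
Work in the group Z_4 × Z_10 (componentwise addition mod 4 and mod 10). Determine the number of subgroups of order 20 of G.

3

|G| = 40 and 20 | 40, so subgroups of order 20 are possible by Lagrange.
The subgroups of order 20 are: {(0,0), (0,1), (0,2), (0,3), (0,4), (0,5), (0,6), (0,7), (0,8), (0,9), (2,0), (2,1), (2,2), (2,3), (2,4), (2,5), (2,6), (2,7), (2,8), (2,9)}; {(0,0), (0,2), (0,4), (0,6), (0,8), (1,0), (1,2), (1,4), (1,6), (1,8), (2,0), (2,2), (2,4), (2,6), (2,8), (3,0), (3,2), (3,4), (3,6), (3,8)}; {(0,0), (0,2), (0,4), (0,6), (0,8), (1,1), (1,3), (1,5), (1,7), (1,9), (2,0), (2,2), (2,4), (2,6), (2,8), (3,1), (3,3), (3,5), (3,7), (3,9)}.
So G has 3 subgroups of order 20.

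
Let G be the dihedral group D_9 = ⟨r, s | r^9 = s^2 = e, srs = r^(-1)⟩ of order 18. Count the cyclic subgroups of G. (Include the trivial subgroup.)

12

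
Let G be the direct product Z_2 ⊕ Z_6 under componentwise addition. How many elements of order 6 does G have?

6

An element (a,b) has order lcm(ord(a), ord(b)); count pairs with lcm equal to 6.
Enumerating gives 6 such elements.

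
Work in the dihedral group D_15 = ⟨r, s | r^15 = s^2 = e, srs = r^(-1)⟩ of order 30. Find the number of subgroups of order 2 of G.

15

|G| = 30 and 2 | 30, so subgroups of order 2 are possible by Lagrange.
The subgroups of order 2 are: {e, r^10s}; {e, r^11s}; {e, r^12s}; {e, r^13s}; … (15 in all).
So G has 15 subgroups of order 2.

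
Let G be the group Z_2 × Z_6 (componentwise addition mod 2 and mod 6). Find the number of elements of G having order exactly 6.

6

An element (a,b) has order lcm(ord(a), ord(b)); count pairs with lcm equal to 6.
Enumerating gives 6 such elements.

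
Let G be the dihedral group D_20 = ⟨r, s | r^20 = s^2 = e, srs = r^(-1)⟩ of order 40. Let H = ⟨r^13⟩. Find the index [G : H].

2

|⟨r^13⟩| = 20 and |G| = 40.
By Lagrange, [G : H] = |G|/|H| = 40/20 = 2.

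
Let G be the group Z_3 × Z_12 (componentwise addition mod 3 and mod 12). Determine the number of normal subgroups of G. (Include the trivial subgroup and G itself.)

18

G is abelian, so every subgroup is normal.
G has 18 subgroups in total, hence 18 normal subgroups.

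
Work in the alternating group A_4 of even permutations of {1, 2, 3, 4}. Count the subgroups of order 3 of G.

|G| = 12 and 3 | 12, so subgroups of order 3 are possible by Lagrange.
The subgroups of order 3 are: {e, (1 2 3), (1 3 2)}; {e, (1 2 4), (1 4 2)}; {e, (1 3 4), (1 4 3)}; {e, (2 3 4), (2 4 3)}.
So G has 4 subgroups of order 3.

4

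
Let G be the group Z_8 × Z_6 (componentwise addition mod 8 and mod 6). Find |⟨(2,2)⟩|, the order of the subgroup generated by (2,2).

12

The order of (2,2) in Z_8 × Z_6 is lcm(ord(2) in Z_8, ord(2) in Z_6).
ord(2) = 4 and ord(2) = 3, so |⟨(2,2)⟩| = lcm(4, 3) = 12.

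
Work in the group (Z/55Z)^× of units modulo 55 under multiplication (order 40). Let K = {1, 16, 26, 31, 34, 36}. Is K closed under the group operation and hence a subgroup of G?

|K| = 6 does not divide |G| = 40, so by Lagrange K is not a subgroup.

No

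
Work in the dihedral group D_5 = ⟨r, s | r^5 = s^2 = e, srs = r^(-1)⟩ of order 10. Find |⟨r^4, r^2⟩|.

|⟨r^4⟩| = 5 and |⟨r^2⟩| = 5, so |H| is a multiple of lcm(5, 5) = 5 and divides |G| = 10.
Closing under the operation: H = {e, r, r^2, r^3, r^4}, so |H| = 5.

5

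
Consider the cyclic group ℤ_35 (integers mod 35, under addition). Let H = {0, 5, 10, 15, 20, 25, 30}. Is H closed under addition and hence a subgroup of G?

|H| = 7 divides |G| = 35, consistent with Lagrange.
H contains the identity, every element's inverse is in H, and H is closed under +: it is a subgroup.
In fact H = ⟨20⟩.

Yes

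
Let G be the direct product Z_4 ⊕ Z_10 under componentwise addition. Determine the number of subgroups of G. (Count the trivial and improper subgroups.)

16

|G| = 40, so by Lagrange every subgroup order divides 40. Divisors: 1, 2, 4, 5, 8, 10, 20, 40.
Subgroups by order — order 1: 1; order 2: 3; order 4: 3; order 5: 1; order 8: 1; order 10: 3; order 20: 3; order 40: 1.
Total: 1 + 3 + 3 + 1 + 1 + 3 + 3 + 1 = 16.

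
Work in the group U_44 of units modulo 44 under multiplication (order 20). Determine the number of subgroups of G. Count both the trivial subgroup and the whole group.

10

|G| = 20, so by Lagrange every subgroup order divides 20. Divisors: 1, 2, 4, 5, 10, 20.
Subgroups by order — order 1: 1; order 2: 3; order 4: 1; order 5: 1; order 10: 3; order 20: 1.
Total: 1 + 3 + 1 + 1 + 3 + 1 = 10.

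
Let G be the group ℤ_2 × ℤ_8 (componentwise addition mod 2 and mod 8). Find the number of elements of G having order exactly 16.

0

An element (a,b) has order lcm(ord(a), ord(b)); count pairs with lcm equal to 16.
Enumerating gives 0 such elements.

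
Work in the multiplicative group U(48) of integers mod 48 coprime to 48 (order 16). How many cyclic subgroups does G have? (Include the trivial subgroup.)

12

Group the elements of G by the cyclic subgroup they generate; each cyclic subgroup of order d accounts for φ(d) elements.
Cyclic subgroups by order — order 1: 1; order 2: 7; order 4: 4.
Total: 12.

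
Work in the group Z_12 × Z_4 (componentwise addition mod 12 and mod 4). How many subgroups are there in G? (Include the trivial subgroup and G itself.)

|G| = 48, so by Lagrange every subgroup order divides 48. Divisors: 1, 2, 3, 4, 6, 8, 12, 16, 24, 48.
Subgroups by order — order 1: 1; order 2: 3; order 3: 1; order 4: 7; order 6: 3; order 8: 3; order 12: 7; order 16: 1; order 24: 3; order 48: 1.
Total: 1 + 3 + 1 + 7 + 3 + 3 + 7 + 1 + 3 + 1 = 30.

30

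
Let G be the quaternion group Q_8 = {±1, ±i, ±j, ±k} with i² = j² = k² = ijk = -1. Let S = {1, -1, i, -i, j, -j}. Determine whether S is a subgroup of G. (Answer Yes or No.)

|S| = 6 does not divide |G| = 8, so by Lagrange S is not a subgroup.

No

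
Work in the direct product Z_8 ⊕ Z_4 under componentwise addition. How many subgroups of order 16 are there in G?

|G| = 32 and 16 | 32, so subgroups of order 16 are possible by Lagrange.
The subgroups of order 16 are: {(0,0), (0,1), (0,2), (0,3), (2,0), (2,1), (2,2), (2,3), (4,0), (4,1), (4,2), (4,3), (6,0), (6,1), (6,2), (6,3)}; {(0,0), (0,2), (1,0), (1,2), (2,0), (2,2), (3,0), (3,2), (4,0), (4,2), (5,0), (5,2), (6,0), (6,2), (7,0), (7,2)}; {(0,0), (0,2), (1,1), (1,3), (2,0), (2,2), (3,1), (3,3), (4,0), (4,2), (5,1), (5,3), (6,0), (6,2), (7,1), (7,3)}.
So G has 3 subgroups of order 16.

3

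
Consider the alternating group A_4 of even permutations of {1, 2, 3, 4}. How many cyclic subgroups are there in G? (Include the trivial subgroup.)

8

Each element a generates a cyclic subgroup ⟨a⟩; distinct elements may generate the same one (a cyclic group of order d has φ(d) generators).
Cyclic subgroups by order — order 1: 1; order 2: 3; order 3: 4.
Total: 8.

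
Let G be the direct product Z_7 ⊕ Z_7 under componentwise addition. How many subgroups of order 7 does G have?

|G| = 49 and 7 | 49, so subgroups of order 7 are possible by Lagrange.
The subgroups of order 7 are: {(0,0), (0,1), (0,2), (0,3), (0,4), (0,5), (0,6)}; {(0,0), (1,0), (2,0), (3,0), (4,0), (5,0), (6,0)}; {(0,0), (1,1), (2,2), (3,3), (4,4), (5,5), (6,6)}; {(0,0), (1,2), (2,4), (3,6), (4,1), (5,3), (6,5)}; … (8 in all).
So G has 8 subgroups of order 7.

8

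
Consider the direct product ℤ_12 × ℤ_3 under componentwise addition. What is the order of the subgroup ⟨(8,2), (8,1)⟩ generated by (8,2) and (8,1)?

|⟨(8,2)⟩| = 3 and |⟨(8,1)⟩| = 3, so |H| is a multiple of lcm(3, 3) = 3 and divides |G| = 36.
Closing under the operation: H = {(0,0), (0,1), (0,2), (4,0), (4,1), (4,2), (8,0), (8,1), (8,2)}, so |H| = 9.

9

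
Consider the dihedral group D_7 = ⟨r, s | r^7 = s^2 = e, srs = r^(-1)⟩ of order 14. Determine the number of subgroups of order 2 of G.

7

|G| = 14 and 2 | 14, so subgroups of order 2 are possible by Lagrange.
The subgroups of order 2 are: {e, r^2s}; {e, r^3s}; {e, r^4s}; {e, r^5s}; … (7 in all).
So G has 7 subgroups of order 2.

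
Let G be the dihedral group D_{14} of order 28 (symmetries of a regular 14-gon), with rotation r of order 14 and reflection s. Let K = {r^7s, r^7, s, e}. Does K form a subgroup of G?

|K| = 4 divides |G| = 28, consistent with Lagrange.
K contains the identity, every element's inverse is in K, and K is closed under ·: it is a subgroup.

Yes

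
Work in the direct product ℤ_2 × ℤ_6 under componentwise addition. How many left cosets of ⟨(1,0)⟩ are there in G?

6

|⟨(1,0)⟩| = 2 and |G| = 12.
By Lagrange, [G : H] = |G|/|H| = 12/2 = 6.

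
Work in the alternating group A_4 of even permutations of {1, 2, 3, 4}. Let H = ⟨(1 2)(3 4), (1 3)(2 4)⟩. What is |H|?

4

|⟨(1 2)(3 4)⟩| = 2 and |⟨(1 3)(2 4)⟩| = 2, so |H| is a multiple of lcm(2, 2) = 2 and divides |G| = 12.
Closing under the operation: H = {e, (1 2)(3 4), (1 3)(2 4), (1 4)(2 3)}, so |H| = 4.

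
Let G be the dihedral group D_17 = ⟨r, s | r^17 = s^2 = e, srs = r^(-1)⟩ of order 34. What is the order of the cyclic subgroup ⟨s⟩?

2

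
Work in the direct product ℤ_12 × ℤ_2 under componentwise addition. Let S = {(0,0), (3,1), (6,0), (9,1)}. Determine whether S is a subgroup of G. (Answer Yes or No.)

Yes

|S| = 4 divides |G| = 24, consistent with Lagrange.
S contains the identity, every element's inverse is in S, and S is closed under +: it is a subgroup.
In fact S = ⟨(3,1)⟩.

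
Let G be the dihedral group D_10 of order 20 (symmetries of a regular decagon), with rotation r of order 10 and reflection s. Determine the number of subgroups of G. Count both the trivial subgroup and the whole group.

22

|G| = 20, so by Lagrange every subgroup order divides 20. Divisors: 1, 2, 4, 5, 10, 20.
Subgroups by order — order 1: 1; order 2: 11; order 4: 5; order 5: 1; order 10: 3; order 20: 1.
Total: 1 + 11 + 5 + 1 + 3 + 1 = 22.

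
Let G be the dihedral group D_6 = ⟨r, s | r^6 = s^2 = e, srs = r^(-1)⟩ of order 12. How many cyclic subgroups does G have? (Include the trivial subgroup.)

A cyclic subgroup of order d is generated by each of its φ(d) elements of order d, so the cyclic subgroups of order d number (#elements of order d)/φ(d).
Cyclic subgroups by order — order 1: 1; order 2: 7; order 3: 1; order 6: 1.
Total: 10.

10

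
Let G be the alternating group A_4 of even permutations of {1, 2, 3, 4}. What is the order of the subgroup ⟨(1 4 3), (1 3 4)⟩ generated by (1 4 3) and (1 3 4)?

3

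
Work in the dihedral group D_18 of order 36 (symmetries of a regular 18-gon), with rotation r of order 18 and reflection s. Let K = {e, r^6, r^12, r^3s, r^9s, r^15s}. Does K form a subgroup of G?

Yes

|K| = 6 divides |G| = 36, consistent with Lagrange.
K contains the identity, every element's inverse is in K, and K is closed under ·: it is a subgroup.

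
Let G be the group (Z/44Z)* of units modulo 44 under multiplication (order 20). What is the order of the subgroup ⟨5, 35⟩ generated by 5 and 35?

|⟨5⟩| = 5 and |⟨35⟩| = 10, so |H| is a multiple of lcm(5, 10) = 10 and divides |G| = 20.
Closing under the operation: H = {1, 5, 7, 9, 19, 25, 35, 37, 39, 43}, so |H| = 10.

10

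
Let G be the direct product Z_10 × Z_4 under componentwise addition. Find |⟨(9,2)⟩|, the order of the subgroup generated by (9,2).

10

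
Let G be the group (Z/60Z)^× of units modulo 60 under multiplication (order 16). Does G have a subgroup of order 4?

4 | 16. A subgroup of order 4 is {1, 11, 19, 29}.

Yes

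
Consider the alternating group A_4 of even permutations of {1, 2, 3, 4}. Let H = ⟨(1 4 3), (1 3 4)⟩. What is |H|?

3

|⟨(1 4 3)⟩| = 3 and |⟨(1 3 4)⟩| = 3, so |H| is a multiple of lcm(3, 3) = 3 and divides |G| = 12.
Closing under the operation: H = {e, (1 3 4), (1 4 3)}, so |H| = 3.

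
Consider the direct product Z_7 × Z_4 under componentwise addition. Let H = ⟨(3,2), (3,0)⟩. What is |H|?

14

|⟨(3,2)⟩| = 14 and |⟨(3,0)⟩| = 7, so |H| is a multiple of lcm(14, 7) = 14 and divides |G| = 28.
Closing under the operation: H = {(0,0), (0,2), (1,0), (1,2), (2,0), (2,2), (3,0), (3,2), (4,0), (4,2), (5,0), (5,2), (6,0), (6,2)}, so |H| = 14.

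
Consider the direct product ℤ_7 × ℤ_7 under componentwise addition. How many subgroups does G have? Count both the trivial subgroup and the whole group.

10

|G| = 49, so by Lagrange every subgroup order divides 49. Divisors: 1, 7, 49.
Subgroups by order — order 1: 1; order 7: 8; order 49: 1.
Total: 1 + 8 + 1 = 10.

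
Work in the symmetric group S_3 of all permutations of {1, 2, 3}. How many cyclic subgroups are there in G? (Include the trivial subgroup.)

A cyclic subgroup of order d is generated by each of its φ(d) elements of order d, so the cyclic subgroups of order d number (#elements of order d)/φ(d).
Cyclic subgroups by order — order 1: 1; order 2: 3; order 3: 1.
Total: 5.

5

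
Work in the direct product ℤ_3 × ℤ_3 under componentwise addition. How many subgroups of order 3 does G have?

4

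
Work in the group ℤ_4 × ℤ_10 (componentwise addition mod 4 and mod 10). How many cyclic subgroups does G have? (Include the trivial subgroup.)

Each element a generates a cyclic subgroup ⟨a⟩; distinct elements may generate the same one (a cyclic group of order d has φ(d) generators).
Cyclic subgroups by order — order 1: 1; order 2: 3; order 4: 2; order 5: 1; order 10: 3; order 20: 2.
Total: 12.

12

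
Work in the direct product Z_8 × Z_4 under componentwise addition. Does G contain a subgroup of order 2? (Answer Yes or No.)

2 | 32. A subgroup of order 2 is {(0,0), (0,2)}.

Yes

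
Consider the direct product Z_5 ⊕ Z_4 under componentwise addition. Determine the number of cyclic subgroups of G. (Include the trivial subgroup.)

6

A cyclic subgroup of order d is generated by each of its φ(d) elements of order d, so the cyclic subgroups of order d number (#elements of order d)/φ(d).
Cyclic subgroups by order — order 1: 1; order 2: 1; order 4: 1; order 5: 1; order 10: 1; order 20: 1.
Total: 6.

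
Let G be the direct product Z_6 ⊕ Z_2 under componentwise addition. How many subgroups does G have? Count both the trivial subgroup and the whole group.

|G| = 12, so by Lagrange every subgroup order divides 12. Divisors: 1, 2, 3, 4, 6, 12.
Subgroups by order — order 1: 1; order 2: 3; order 3: 1; order 4: 1; order 6: 3; order 12: 1.
Total: 1 + 3 + 1 + 1 + 3 + 1 = 10.

10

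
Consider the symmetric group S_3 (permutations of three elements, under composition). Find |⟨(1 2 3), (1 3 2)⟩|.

|⟨(1 2 3)⟩| = 3 and |⟨(1 3 2)⟩| = 3, so |H| is a multiple of lcm(3, 3) = 3 and divides |G| = 6.
Closing under the operation: H = {e, (1 2 3), (1 3 2)}, so |H| = 3.

3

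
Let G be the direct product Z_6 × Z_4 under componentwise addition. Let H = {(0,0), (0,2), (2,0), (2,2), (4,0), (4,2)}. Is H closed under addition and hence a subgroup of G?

Yes

|H| = 6 divides |G| = 24, consistent with Lagrange.
H contains the identity, every element's inverse is in H, and H is closed under +: it is a subgroup.
In fact H = ⟨(2,2)⟩.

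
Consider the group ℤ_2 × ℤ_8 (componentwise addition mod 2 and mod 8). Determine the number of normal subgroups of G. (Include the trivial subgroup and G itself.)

G is abelian, so every subgroup is normal.
G has 11 subgroups in total, hence 11 normal subgroups.

11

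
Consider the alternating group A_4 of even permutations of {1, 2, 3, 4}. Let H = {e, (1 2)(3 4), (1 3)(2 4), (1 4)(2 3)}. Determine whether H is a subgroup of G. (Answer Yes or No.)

Yes

|H| = 4 divides |G| = 12, consistent with Lagrange.
H contains the identity, every element's inverse is in H, and H is closed under ∘: it is a subgroup.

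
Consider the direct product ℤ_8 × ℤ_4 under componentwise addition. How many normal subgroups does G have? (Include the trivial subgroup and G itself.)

22

G is abelian, so every subgroup is normal.
G has 22 subgroups in total, hence 22 normal subgroups.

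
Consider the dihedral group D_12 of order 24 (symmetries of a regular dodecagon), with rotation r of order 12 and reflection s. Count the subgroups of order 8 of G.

3

|G| = 24 and 8 | 24, so subgroups of order 8 are possible by Lagrange.
The subgroups of order 8 are: {e, r^3, r^6, r^9, rs, r^4s, r^7s, r^10s}; {e, r^3, r^6, r^9, r^2s, r^5s, r^8s, r^11s}; {e, r^3, r^6, r^9, s, r^3s, r^6s, r^9s}.
So G has 3 subgroups of order 8.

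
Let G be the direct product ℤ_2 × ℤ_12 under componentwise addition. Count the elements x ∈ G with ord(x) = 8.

0

An element (a,b) has order lcm(ord(a), ord(b)); count pairs with lcm equal to 8.
Enumerating gives 0 such elements.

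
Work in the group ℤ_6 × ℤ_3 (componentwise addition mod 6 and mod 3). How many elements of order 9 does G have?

0

An element (a,b) has order lcm(ord(a), ord(b)); count pairs with lcm equal to 9.
Enumerating gives 0 such elements.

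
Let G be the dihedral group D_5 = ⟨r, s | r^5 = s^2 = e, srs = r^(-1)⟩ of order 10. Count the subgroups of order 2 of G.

5

|G| = 10 and 2 | 10, so subgroups of order 2 are possible by Lagrange.
The subgroups of order 2 are: {e, r^2s}; {e, r^3s}; {e, r^4s}; {e, rs}; … (5 in all).
So G has 5 subgroups of order 2.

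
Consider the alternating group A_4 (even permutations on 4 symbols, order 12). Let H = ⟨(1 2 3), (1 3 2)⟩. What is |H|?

3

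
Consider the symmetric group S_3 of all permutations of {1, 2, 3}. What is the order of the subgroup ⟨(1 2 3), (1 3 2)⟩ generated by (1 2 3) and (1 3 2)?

|⟨(1 2 3)⟩| = 3 and |⟨(1 3 2)⟩| = 3, so |H| is a multiple of lcm(3, 3) = 3 and divides |G| = 6.
Closing under the operation: H = {e, (1 2 3), (1 3 2)}, so |H| = 3.

3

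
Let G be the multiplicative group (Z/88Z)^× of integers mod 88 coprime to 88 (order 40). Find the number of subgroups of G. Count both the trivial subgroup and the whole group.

|G| = 40, so by Lagrange every subgroup order divides 40. Divisors: 1, 2, 4, 5, 8, 10, 20, 40.
Subgroups by order — order 1: 1; order 2: 7; order 4: 7; order 5: 1; order 8: 1; order 10: 7; order 20: 7; order 40: 1.
Total: 1 + 7 + 7 + 1 + 1 + 7 + 7 + 1 = 32.

32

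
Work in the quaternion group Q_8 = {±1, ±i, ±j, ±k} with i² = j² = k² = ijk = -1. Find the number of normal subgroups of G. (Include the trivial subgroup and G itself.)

6

G has 6 subgroups. Checking conjugation-invariance by order — order 1: 1/1 normal; order 2: 1/1 normal; order 4: 3/3 normal; order 8: 1/1 normal.
Total normal subgroups: 6.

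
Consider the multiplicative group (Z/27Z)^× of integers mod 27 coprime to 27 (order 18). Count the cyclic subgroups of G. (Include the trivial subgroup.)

Each element a generates a cyclic subgroup ⟨a⟩; distinct elements may generate the same one (a cyclic group of order d has φ(d) generators).
Cyclic subgroups by order — order 1: 1; order 2: 1; order 3: 1; order 6: 1; order 9: 1; order 18: 1.
Total: 6.

6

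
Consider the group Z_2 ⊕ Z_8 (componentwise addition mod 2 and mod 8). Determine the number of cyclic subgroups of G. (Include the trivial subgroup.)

8

A cyclic subgroup of order d is generated by each of its φ(d) elements of order d, so the cyclic subgroups of order d number (#elements of order d)/φ(d).
Cyclic subgroups by order — order 1: 1; order 2: 3; order 4: 2; order 8: 2.
Total: 8.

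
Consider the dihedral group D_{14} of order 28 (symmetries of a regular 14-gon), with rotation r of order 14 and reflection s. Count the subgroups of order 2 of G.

|G| = 28 and 2 | 28, so subgroups of order 2 are possible by Lagrange.
The subgroups of order 2 are: {e, r^10s}; {e, r^11s}; {e, r^12s}; {e, r^13s}; … (15 in all).
So G has 15 subgroups of order 2.

15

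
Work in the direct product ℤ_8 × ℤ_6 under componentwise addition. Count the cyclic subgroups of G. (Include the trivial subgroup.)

16

Group the elements of G by the cyclic subgroup they generate; each cyclic subgroup of order d accounts for φ(d) elements.
Cyclic subgroups by order — order 1: 1; order 2: 3; order 3: 1; order 4: 2; order 6: 3; order 8: 2; order 12: 2; order 24: 2.
Total: 16.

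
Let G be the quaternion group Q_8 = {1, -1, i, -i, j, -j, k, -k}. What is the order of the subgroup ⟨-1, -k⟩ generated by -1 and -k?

4

|⟨-1⟩| = 2 and |⟨-k⟩| = 4, so |H| is a multiple of lcm(2, 4) = 4 and divides |G| = 8.
Closing under the operation: H = {1, -1, k, -k}, so |H| = 4.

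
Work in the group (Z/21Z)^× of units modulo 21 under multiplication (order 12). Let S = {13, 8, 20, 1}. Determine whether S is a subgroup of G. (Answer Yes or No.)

|S| = 4 divides |G| = 12, consistent with Lagrange.
S contains the identity, every element's inverse is in S, and S is closed under ·: it is a subgroup.

Yes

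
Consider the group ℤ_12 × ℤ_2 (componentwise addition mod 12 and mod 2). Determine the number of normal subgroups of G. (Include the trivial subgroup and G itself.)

G is abelian, so every subgroup is normal.
G has 16 subgroups in total, hence 16 normal subgroups.

16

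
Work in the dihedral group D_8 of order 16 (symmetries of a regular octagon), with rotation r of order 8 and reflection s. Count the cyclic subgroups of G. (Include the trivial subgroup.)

12

Group the elements of G by the cyclic subgroup they generate; each cyclic subgroup of order d accounts for φ(d) elements.
Cyclic subgroups by order — order 1: 1; order 2: 9; order 4: 1; order 8: 1.
Total: 12.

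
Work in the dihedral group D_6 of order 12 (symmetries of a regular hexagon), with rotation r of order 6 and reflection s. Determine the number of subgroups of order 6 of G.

3

|G| = 12 and 6 | 12, so subgroups of order 6 are possible by Lagrange.
The subgroups of order 6 are: {e, r, r^2, r^3, r^4, r^5}; {e, r^2, r^4, s, r^2s, r^4s}; {e, r^2, r^4, rs, r^3s, r^5s}.
So G has 3 subgroups of order 6.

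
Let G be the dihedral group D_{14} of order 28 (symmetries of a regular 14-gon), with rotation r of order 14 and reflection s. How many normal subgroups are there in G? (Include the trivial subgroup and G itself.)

G has 28 subgroups. Checking conjugation-invariance by order — order 1: 1/1 normal; order 2: 1/15 normal; order 4: 0/7 normal; order 7: 1/1 normal; order 14: 3/3 normal; order 28: 1/1 normal.
Total normal subgroups: 7.

7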